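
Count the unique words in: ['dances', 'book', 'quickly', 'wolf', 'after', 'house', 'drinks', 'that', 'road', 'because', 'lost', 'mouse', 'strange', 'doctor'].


Listing all tokens and tracking unique types:
  Token 1: 'dances' -> NEW (unique so far: 1)
  Token 2: 'book' -> NEW (unique so far: 2)
  Token 3: 'quickly' -> NEW (unique so far: 3)
  Token 4: 'wolf' -> NEW (unique so far: 4)
  Token 5: 'after' -> NEW (unique so far: 5)
  Token 6: 'house' -> NEW (unique so far: 6)
  Token 7: 'drinks' -> NEW (unique so far: 7)
  Token 8: 'that' -> NEW (unique so far: 8)
  Token 9: 'road' -> NEW (unique so far: 9)
  Token 10: 'because' -> NEW (unique so far: 10)
  Token 11: 'lost' -> NEW (unique so far: 11)
  Token 12: 'mouse' -> NEW (unique so far: 12)
  Token 13: 'strange' -> NEW (unique so far: 13)
  Token 14: 'doctor' -> NEW (unique so far: 14)
Unique types: ('after', 'because', 'book', 'dances', 'doctor', 'drinks', 'house', 'lost', 'mouse', 'quickly', 'road', 'strange', 'that', 'wolf')
Vocabulary size: 14

14


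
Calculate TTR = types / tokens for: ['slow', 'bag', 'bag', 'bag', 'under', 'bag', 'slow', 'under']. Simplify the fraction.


Tokens: 8
Unique types: ('bag', 'slow', 'under') = 3
TTR = 3/8
Already in lowest terms.

3/8


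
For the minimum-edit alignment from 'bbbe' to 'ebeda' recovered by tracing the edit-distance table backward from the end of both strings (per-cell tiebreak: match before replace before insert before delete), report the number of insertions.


Edit distance = 4. Backtracking from cell (4, 5) with preference match > replace > insert > delete,
then listing the resulting alignment 'bbbe' -> 'ebeda' left to right:
  Step 1: insert 'e' [insertion #1]
  Step 2: keep 'b'
  Step 3: replace b->e
  Step 4: replace b->d
  Step 5: replace e->a
Total insertions: 1

1


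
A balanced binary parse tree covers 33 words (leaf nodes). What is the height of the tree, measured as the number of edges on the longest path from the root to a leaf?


In a balanced binary tree with n leaves the deepest leaf is ceil(log2(n)) edges below the root.
log2(33) = 5.0444
ceil(5.0444) = 6
height (edges) = 6

6


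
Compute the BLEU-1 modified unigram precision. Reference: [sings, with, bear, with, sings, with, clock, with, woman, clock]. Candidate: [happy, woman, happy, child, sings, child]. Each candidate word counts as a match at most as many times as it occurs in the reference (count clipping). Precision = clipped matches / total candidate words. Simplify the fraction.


Reference word counts: {'bear': 1, 'clock': 2, 'sings': 2, 'with': 4, 'woman': 1}
Checking each candidate word (with clipping):
  'happy' -> not in reference -> no match (matches: 0)
  'woman' -> in reference (ref count 1, used 1/1) -> match (matches: 1)
  'happy' -> not in reference -> no match (matches: 1)
  'child' -> not in reference -> no match (matches: 1)
  'sings' -> in reference (ref count 2, used 1/2) -> match (matches: 2)
  'child' -> not in reference -> no match (matches: 2)
Clipped matches: 2, Candidate length: 6
Precision = 2/6 = 1/3

1/3


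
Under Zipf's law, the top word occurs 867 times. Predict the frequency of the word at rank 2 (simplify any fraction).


Zipf's law: freq(rank) = f1 / rank
f1 = 867, rank = 2
freq = 867 / 2
GCD(867, 2) = 1
Simplified: 867/2

867/2


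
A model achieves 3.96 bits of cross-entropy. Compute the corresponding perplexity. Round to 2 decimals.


Perplexity formula: PP = 2^H
H = 3.96
PP = 2^3.96
Decompose: 2^3.96 = 2^3 * 2^0.96
2^3 = 8, 2^0.96 ~ 1.9453099
PP ~ 8 * 1.9453099 = 15.5624792
Rounded to 2 decimals: 15.56

15.56


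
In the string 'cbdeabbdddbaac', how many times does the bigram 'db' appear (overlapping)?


Scanning 'cbdeabbdddbaac' for bigram 'db':
  Position 0: 'cb' -> no
  Position 1: 'bd' -> no
  Position 2: 'de' -> no
  Position 3: 'ea' -> no
  Position 4: 'ab' -> no
  Position 5: 'bb' -> no
  Position 6: 'bd' -> no
  Position 7: 'dd' -> no
  Position 8: 'dd' -> no
  Position 9: 'db' -> MATCH
  Position 10: 'ba' -> no
  Position 11: 'aa' -> no
  Position 12: 'ac' -> no
Total matches: 1

1


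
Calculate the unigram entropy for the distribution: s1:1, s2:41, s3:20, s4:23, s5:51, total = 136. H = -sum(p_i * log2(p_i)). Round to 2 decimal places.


Computing entropy H = -sum(p_i * log2(p_i)):
  s1: p = 1/136 = 0.0074, -p*log2(p) = 0.0521
  s2: p = 41/136 = 0.3015, -p*log2(p) = 0.5215
  s3: p = 20/136 = 0.1471, -p*log2(p) = 0.4067
  s4: p = 23/136 = 0.1691, -p*log2(p) = 0.4336
  s5: p = 51/136 = 0.3750, -p*log2(p) = 0.5306
H = sum of terms = 1.9445
Rounded to 2 decimals: 1.94

1.94


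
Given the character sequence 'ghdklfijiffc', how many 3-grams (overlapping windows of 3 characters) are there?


String 'ghdklfijiffc' has length L = 12.
Number of overlapping n-grams = L - n + 1
Substituting: 12 - 3 + 1 = 10

10


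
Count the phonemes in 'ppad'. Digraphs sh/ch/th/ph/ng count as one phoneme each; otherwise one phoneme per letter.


Parsing 'ppad' greedily, digraphs first:
  'p' -> consonant phoneme (phonemes so far: 1)
  'p' -> consonant phoneme (phonemes so far: 2)
  'a' -> vowel phoneme (phonemes so far: 3)
  'd' -> consonant phoneme (phonemes so far: 4)
Total phonemes: 4

4


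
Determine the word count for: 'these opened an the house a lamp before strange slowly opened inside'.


Counting words by splitting on spaces:
  Word 1: 'these'
  Word 2: 'opened'
  Word 3: 'an'
  Word 4: 'the'
  Word 5: 'house'
  Word 6: 'a'
  Word 7: 'lamp'
  Word 8: 'before'
  Word 9: 'strange'
  Word 10: 'slowly'
  Word 11: 'opened'
  Word 12: 'inside'
Total words: 12

12


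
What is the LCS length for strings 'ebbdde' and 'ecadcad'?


DP table for LCS of 'ebbdde' and 'ecadcad':
       e  c  a  d  c  a  d
    0  0  0  0  0  0  0  0
  e 0  1  1  1  1  1  1  1
  b 0  1  1  1  1  1  1  1
  b 0  1  1  1  1  1  1  1
  d 0  1  1  1  2  2  2  2
  d 0  1  1  1  2  2  2  3
  e 0  1  1  1  2  2  2  3
LCS: 'edd'
LCS length = 3

3


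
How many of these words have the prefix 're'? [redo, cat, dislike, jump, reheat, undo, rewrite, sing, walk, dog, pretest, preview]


Checking each word for prefix 're':
  'redo' -> YES, starts with 're' (count: 1)
  'cat' -> no (count: 1)
  'dislike' -> no (count: 1)
  'jump' -> no (count: 1)
  'reheat' -> YES, starts with 're' (count: 2)
  'undo' -> no (count: 2)
  'rewrite' -> YES, starts with 're' (count: 3)
  'sing' -> no (count: 3)
  'walk' -> no (count: 3)
  'dog' -> no (count: 3)
  'pretest' -> no (count: 3)
  'preview' -> no (count: 3)
Total with prefix 're': 3

3


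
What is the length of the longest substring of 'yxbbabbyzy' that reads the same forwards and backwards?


Scanning 'yxbbabbyzy' for palindromic substrings.
Substring at positions 2-6: 'bbabb'.
Check: reverse('bbabb') = 'bbabb' -> palindrome confirmed.
Neighbouring characters ('x' / 'y') break symmetry, so it cannot extend further.
No longer palindromic substring exists; longest length = 5

5


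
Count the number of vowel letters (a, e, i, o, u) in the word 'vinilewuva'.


Scanning each character of 'vinilewuva':
  Position 1: 'v' -> consonant (running count: 0)
  Position 2: 'i' -> vowel (running count: 1)
  Position 3: 'n' -> consonant (running count: 1)
  Position 4: 'i' -> vowel (running count: 2)
  Position 5: 'l' -> consonant (running count: 2)
  Position 6: 'e' -> vowel (running count: 3)
  Position 7: 'w' -> consonant (running count: 3)
  Position 8: 'u' -> vowel (running count: 4)
  Position 9: 'v' -> consonant (running count: 4)
  Position 10: 'a' -> vowel (running count: 5)
Total vowels: 5

5


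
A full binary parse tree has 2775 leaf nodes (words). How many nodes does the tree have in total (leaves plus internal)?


Leaf nodes (terminals): 2775
Internal nodes = n - 1 = 2775 - 1 = 2774
Total = leaves + internal = 2775 + 2774 = 5549

5549


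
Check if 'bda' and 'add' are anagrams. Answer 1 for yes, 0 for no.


Sort characters of 'bda': 'abd'
Sort characters of 'add': 'add'
Sorted forms differ -> they are NOT anagrams
Result: 0

0


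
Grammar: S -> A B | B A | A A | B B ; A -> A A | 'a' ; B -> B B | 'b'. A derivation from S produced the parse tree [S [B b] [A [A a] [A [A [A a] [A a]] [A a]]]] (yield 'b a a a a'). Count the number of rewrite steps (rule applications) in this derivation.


Every bracketed nonterminal node [X ...] in the tree is produced by exactly one rule application.
Reading the tree off as a leftmost derivation:
  Step 1: S  =>  B A   (applied S -> B A)
  Step 2: B A  =>  b A   (applied B -> b)
  Step 3: b A  =>  b A A   (applied A -> A A)
  Step 4: b A A  =>  b a A   (applied A -> a)
  Step 5: b a A  =>  b a A A   (applied A -> A A)
  Step 6: b a A A  =>  b a A A A   (applied A -> A A)
  Step 7: b a A A A  =>  b a a A A   (applied A -> a)
  Step 8: b a a A A  =>  b a a a A   (applied A -> a)
  Step 9: b a a a A  =>  b a a a a   (applied A -> a)
Final yield: b a a a a
Total rewrite steps: 9

9


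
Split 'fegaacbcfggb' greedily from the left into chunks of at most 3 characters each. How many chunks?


'fegaacbcfggb' has 12 characters.
Chunking with max size 3:
  Chunk 1: 'feg' (positions 0-2)
  Chunk 2: 'aac' (positions 3-5)
  Chunk 3: 'bcf' (positions 6-8)
  Chunk 4: 'ggb' (positions 9-11)
Total chunks: ceil(12 / 3) = 4

4


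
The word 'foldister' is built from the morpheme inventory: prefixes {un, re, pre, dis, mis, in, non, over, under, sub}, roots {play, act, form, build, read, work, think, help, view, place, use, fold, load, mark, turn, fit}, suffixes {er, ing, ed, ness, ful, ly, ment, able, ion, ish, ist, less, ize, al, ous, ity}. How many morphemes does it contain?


Segmenting 'foldister' against the inventory:
  'fold' -> root (morpheme 1)
  'ist' -> suffix (morpheme 2)
  'er' -> suffix (morpheme 3)
Total morphemes: 3

3


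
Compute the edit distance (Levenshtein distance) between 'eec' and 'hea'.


Building DP table for s1='eec' (len 3) and s2='hea' (len 3):
       h  e  a
    0  1  2  3
  e 1  1  1  2
  e 2  2  1  2
  c 3  3  2  2
Edit distance = dp[3][3] = 2

2


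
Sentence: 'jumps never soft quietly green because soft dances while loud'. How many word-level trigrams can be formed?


Word trigrams from [10] words:
  Trigram 1: (jumps never soft)
  Trigram 2: (never soft quietly)
  Trigram 3: (soft quietly green)
  Trigram 4: (quietly green because)
  Trigram 5: (green because soft)
  Trigram 6: (because soft dances)
  Trigram 7: (soft dances while)
  Trigram 8: (dances while loud)
Total word trigrams: 10 - 2 = 8

8


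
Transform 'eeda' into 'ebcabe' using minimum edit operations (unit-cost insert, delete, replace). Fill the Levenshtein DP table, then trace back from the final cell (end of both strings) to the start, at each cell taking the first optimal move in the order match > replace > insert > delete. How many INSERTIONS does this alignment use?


Edit distance = 4. Backtracking from cell (4, 6) with preference match > replace > insert > delete,
then listing the resulting alignment 'eeda' -> 'ebcabe' left to right:
  Step 1: keep 'e'
  Step 2: replace e->b
  Step 3: replace d->c
  Step 4: keep 'a'
  Step 5: insert 'b' [insertion #1]
  Step 6: insert 'e' [insertion #2]
Total insertions: 2

2


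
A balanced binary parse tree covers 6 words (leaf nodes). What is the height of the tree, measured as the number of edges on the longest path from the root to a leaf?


In a balanced binary tree with n leaves the deepest leaf is ceil(log2(n)) edges below the root.
log2(6) = 2.5850
ceil(2.5850) = 3
height (edges) = 3

3


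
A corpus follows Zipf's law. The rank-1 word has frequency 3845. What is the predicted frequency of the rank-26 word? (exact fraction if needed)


Zipf's law: freq(rank) = f1 / rank
f1 = 3845, rank = 26
freq = 3845 / 26
GCD(3845, 26) = 1
Simplified: 3845/26

3845/26


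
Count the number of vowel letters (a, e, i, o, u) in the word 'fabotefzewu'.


Scanning each character of 'fabotefzewu':
  Position 1: 'f' -> consonant (running count: 0)
  Position 2: 'a' -> vowel (running count: 1)
  Position 3: 'b' -> consonant (running count: 1)
  Position 4: 'o' -> vowel (running count: 2)
  Position 5: 't' -> consonant (running count: 2)
  Position 6: 'e' -> vowel (running count: 3)
  Position 7: 'f' -> consonant (running count: 3)
  Position 8: 'z' -> consonant (running count: 3)
  Position 9: 'e' -> vowel (running count: 4)
  Position 10: 'w' -> consonant (running count: 4)
  Position 11: 'u' -> vowel (running count: 5)
Total vowels: 5

5


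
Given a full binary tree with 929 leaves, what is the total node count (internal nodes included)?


Leaf nodes (terminals): 929
Internal nodes = n - 1 = 929 - 1 = 928
Total = leaves + internal = 929 + 928 = 1857

1857


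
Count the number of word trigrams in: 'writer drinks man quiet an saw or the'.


Word trigrams from [8] words:
  Trigram 1: (writer drinks man)
  Trigram 2: (drinks man quiet)
  Trigram 3: (man quiet an)
  Trigram 4: (quiet an saw)
  Trigram 5: (an saw or)
  Trigram 6: (saw or the)
Total word trigrams: 8 - 2 = 6

6


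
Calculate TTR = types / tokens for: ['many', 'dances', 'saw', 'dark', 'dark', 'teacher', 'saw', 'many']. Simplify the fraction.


Tokens: 8
Unique types: ('dances', 'dark', 'many', 'saw', 'teacher') = 5
TTR = 5/8
Already in lowest terms.

5/8


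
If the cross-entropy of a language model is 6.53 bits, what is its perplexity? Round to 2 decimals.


Perplexity formula: PP = 2^H
H = 6.53
PP = 2^6.53
Decompose: 2^6.53 = 2^6 * 2^0.53
2^6 = 64, 2^0.53 ~ 1.4439292
PP ~ 64 * 1.4439292 = 92.4114688
Rounded to 2 decimals: 92.41

92.41


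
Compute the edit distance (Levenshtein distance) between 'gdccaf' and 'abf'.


Building DP table for s1='gdccaf' (len 6) and s2='abf' (len 3):
       a  b  f
    0  1  2  3
  g 1  1  2  3
  d 2  2  2  3
  c 3  3  3  3
  c 4  4  4  4
  a 5  4  5  5
  f 6  5  5  5
Edit distance = dp[6][3] = 5

5


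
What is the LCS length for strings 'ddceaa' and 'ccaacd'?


DP table for LCS of 'ddceaa' and 'ccaacd':
       c  c  a  a  c  d
    0  0  0  0  0  0  0
  d 0  0  0  0  0  0  1
  d 0  0  0  0  0  0  1
  c 0  1  1  1  1  1  1
  e 0  1  1  1  1  1  1
  a 0  1  1  2  2  2  2
  a 0  1  1  2  3  3  3
LCS: 'caa'
LCS length = 3

3


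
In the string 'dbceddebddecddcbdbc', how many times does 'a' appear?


Scanning 'dbceddebddecddcbdbc' for 'a':
  No matches found.
Total occurrences of 'a': 0

0


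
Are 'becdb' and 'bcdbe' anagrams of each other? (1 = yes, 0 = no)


Sort characters of 'becdb': 'bbcde'
Sort characters of 'bcdbe': 'bbcde'
Sorted forms match -> they ARE anagrams
Result: 1

1


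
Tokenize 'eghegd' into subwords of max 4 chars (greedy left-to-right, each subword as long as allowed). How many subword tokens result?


'eghegd' has 6 characters.
Chunking with max size 4:
  Chunk 1: 'eghe' (positions 0-3)
  Chunk 2: 'gd' (positions 4-5)
Total chunks: ceil(6 / 4) = 2

2


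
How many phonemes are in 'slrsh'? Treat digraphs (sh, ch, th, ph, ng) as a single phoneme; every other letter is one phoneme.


Parsing 'slrsh' greedily, digraphs first:
  's' -> consonant phoneme (phonemes so far: 1)
  'l' -> consonant phoneme (phonemes so far: 2)
  'r' -> consonant phoneme (phonemes so far: 3)
  'sh' -> digraph (1 consonant phoneme) (phonemes so far: 4)
Total phonemes: 4

4


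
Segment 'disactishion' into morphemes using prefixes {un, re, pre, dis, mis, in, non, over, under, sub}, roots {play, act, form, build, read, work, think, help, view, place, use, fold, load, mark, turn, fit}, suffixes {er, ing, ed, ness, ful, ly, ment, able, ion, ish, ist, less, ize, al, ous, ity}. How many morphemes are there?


Segmenting 'disactishion' against the inventory:
  'dis' -> prefix (morpheme 1)
  'act' -> root (morpheme 2)
  'ish' -> suffix (morpheme 3)
  'ion' -> suffix (morpheme 4)
Total morphemes: 4

4


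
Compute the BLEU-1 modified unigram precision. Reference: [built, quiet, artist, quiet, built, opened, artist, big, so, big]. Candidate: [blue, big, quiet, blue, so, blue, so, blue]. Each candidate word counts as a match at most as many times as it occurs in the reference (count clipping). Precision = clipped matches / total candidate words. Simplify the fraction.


Reference word counts: {'artist': 2, 'big': 2, 'built': 2, 'opened': 1, 'quiet': 2, 'so': 1}
Checking each candidate word (with clipping):
  'blue' -> not in reference -> no match (matches: 0)
  'big' -> in reference (ref count 2, used 1/2) -> match (matches: 1)
  'quiet' -> in reference (ref count 2, used 1/2) -> match (matches: 2)
  'blue' -> not in reference -> no match (matches: 2)
  'so' -> in reference (ref count 1, used 1/1) -> match (matches: 3)
  'blue' -> not in reference -> no match (matches: 3)
  'so' -> ref count 1 already used up (1/1) -> clipped, no match (matches: 3)
  'blue' -> not in reference -> no match (matches: 3)
Clipped matches: 3, Candidate length: 8
Precision = 3/8

3/8


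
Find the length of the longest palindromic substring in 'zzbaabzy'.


Scanning 'zzbaabzy' for palindromic substrings.
Substring at positions 1-6: 'zbaabz'.
Check: reverse('zbaabz') = 'zbaabz' -> palindrome confirmed.
Neighbouring characters ('z' / 'y') break symmetry, so it cannot extend further.
No longer palindromic substring exists; longest length = 6

6


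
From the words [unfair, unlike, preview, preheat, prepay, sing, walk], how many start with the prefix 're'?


Checking each word for prefix 're':
  'unfair' -> no (count: 0)
  'unlike' -> no (count: 0)
  'preview' -> no (count: 0)
  'preheat' -> no (count: 0)
  'prepay' -> no (count: 0)
  'sing' -> no (count: 0)
  'walk' -> no (count: 0)
Total with prefix 're': 0

0


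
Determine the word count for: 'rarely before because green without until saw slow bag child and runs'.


Counting words by splitting on spaces:
  Word 1: 'rarely'
  Word 2: 'before'
  Word 3: 'because'
  Word 4: 'green'
  Word 5: 'without'
  Word 6: 'until'
  Word 7: 'saw'
  Word 8: 'slow'
  Word 9: 'bag'
  Word 10: 'child'
  Word 11: 'and'
  Word 12: 'runs'
Total words: 12

12


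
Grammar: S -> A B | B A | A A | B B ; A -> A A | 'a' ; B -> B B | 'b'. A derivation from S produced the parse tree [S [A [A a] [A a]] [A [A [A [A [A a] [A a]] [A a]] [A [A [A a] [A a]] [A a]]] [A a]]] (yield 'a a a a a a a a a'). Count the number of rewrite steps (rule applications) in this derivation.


Every bracketed nonterminal node [X ...] in the tree is produced by exactly one rule application.
Reading the tree off as a leftmost derivation:
  Step 1: S  =>  A A   (applied S -> A A)
  Step 2: A A  =>  A A A   (applied A -> A A)
  Step 3: A A A  =>  a A A   (applied A -> a)
  Step 4: a A A  =>  a a A   (applied A -> a)
  Step 5: a a A  =>  a a A A   (applied A -> A A)
  Step 6: a a A A  =>  a a A A A   (applied A -> A A)
  Step 7: a a A A A  =>  a a A A A A   (applied A -> A A)
  Step 8: a a A A A A  =>  a a A A A A A   (applied A -> A A)
  Step 9: a a A A A A A  =>  a a a A A A A   (applied A -> a)
  Step 10: a a a A A A A  =>  a a a a A A A   (applied A -> a)
  Step 11: a a a a A A A  =>  a a a a a A A   (applied A -> a)
  Step 12: a a a a a A A  =>  a a a a a A A A   (applied A -> A A)
  Step 13: a a a a a A A A  =>  a a a a a A A A A   (applied A -> A A)
  Step 14: a a a a a A A A A  =>  a a a a a a A A A   (applied A -> a)
  Step 15: a a a a a a A A A  =>  a a a a a a a A A   (applied A -> a)
  Step 16: a a a a a a a A A  =>  a a a a a a a a A   (applied A -> a)
  Step 17: a a a a a a a a A  =>  a a a a a a a a a   (applied A -> a)
Final yield: a a a a a a a a a
Total rewrite steps: 17

17


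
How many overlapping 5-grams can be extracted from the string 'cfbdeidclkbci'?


String 'cfbdeidclkbci' has length L = 13.
Number of overlapping n-grams = L - n + 1
Substituting: 13 - 5 + 1 = 9

9


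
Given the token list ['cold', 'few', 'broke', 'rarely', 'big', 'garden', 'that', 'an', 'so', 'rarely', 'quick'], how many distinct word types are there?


Listing all tokens and tracking unique types:
  Token 1: 'cold' -> NEW (unique so far: 1)
  Token 2: 'few' -> NEW (unique so far: 2)
  Token 3: 'broke' -> NEW (unique so far: 3)
  Token 4: 'rarely' -> NEW (unique so far: 4)
  Token 5: 'big' -> NEW (unique so far: 5)
  Token 6: 'garden' -> NEW (unique so far: 6)
  Token 7: 'that' -> NEW (unique so far: 7)
  Token 8: 'an' -> NEW (unique so far: 8)
  Token 9: 'so' -> NEW (unique so far: 9)
  Token 10: 'rarely' -> duplicate (unique so far: 9)
  Token 11: 'quick' -> NEW (unique so far: 10)
Unique types: ('an', 'big', 'broke', 'cold', 'few', 'garden', 'quick', 'rarely', 'so', 'that')
Vocabulary size: 10

10


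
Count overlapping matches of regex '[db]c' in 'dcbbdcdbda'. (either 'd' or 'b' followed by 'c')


Pattern: [db]c means either 'd' or 'b' followed by 'c'.
Scanning 'dcbbdcdbda' position-by-position:
  Pos 0: window 'dc' -> MATCH
  Pos 1: window 'cb' -> no
  Pos 2: window 'bb' -> no
  Pos 3: window 'bd' -> no
  Pos 4: window 'dc' -> MATCH
  Pos 5: window 'cd' -> no
  Pos 6: window 'db' -> no
  Pos 7: window 'bd' -> no
  Pos 8: window 'da' -> no
  Pos 9: window 'a' -> no
Total matches: 2

2


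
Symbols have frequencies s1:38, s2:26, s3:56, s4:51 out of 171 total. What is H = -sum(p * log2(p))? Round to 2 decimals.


Computing entropy H = -sum(p_i * log2(p_i)):
  s1: p = 38/171 = 0.2222, -p*log2(p) = 0.4822
  s2: p = 26/171 = 0.1520, -p*log2(p) = 0.4132
  s3: p = 56/171 = 0.3275, -p*log2(p) = 0.5274
  s4: p = 51/171 = 0.2982, -p*log2(p) = 0.5206
H = sum of terms = 1.9434
Rounded to 2 decimals: 1.94

1.94


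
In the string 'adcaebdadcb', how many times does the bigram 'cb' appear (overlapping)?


Scanning 'adcaebdadcb' for bigram 'cb':
  Position 0: 'ad' -> no
  Position 1: 'dc' -> no
  Position 2: 'ca' -> no
  Position 3: 'ae' -> no
  Position 4: 'eb' -> no
  Position 5: 'bd' -> no
  Position 6: 'da' -> no
  Position 7: 'ad' -> no
  Position 8: 'dc' -> no
  Position 9: 'cb' -> MATCH
Total matches: 1

1


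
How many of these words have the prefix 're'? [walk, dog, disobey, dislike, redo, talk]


Checking each word for prefix 're':
  'walk' -> no (count: 0)
  'dog' -> no (count: 0)
  'disobey' -> no (count: 0)
  'dislike' -> no (count: 0)
  'redo' -> YES, starts with 're' (count: 1)
  'talk' -> no (count: 1)
Total with prefix 're': 1

1


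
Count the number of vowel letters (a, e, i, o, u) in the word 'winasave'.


Scanning each character of 'winasave':
  Position 1: 'w' -> consonant (running count: 0)
  Position 2: 'i' -> vowel (running count: 1)
  Position 3: 'n' -> consonant (running count: 1)
  Position 4: 'a' -> vowel (running count: 2)
  Position 5: 's' -> consonant (running count: 2)
  Position 6: 'a' -> vowel (running count: 3)
  Position 7: 'v' -> consonant (running count: 3)
  Position 8: 'e' -> vowel (running count: 4)
Total vowels: 4

4


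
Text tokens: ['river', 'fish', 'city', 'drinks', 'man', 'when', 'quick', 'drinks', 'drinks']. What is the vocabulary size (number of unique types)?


Listing all tokens and tracking unique types:
  Token 1: 'river' -> NEW (unique so far: 1)
  Token 2: 'fish' -> NEW (unique so far: 2)
  Token 3: 'city' -> NEW (unique so far: 3)
  Token 4: 'drinks' -> NEW (unique so far: 4)
  Token 5: 'man' -> NEW (unique so far: 5)
  Token 6: 'when' -> NEW (unique so far: 6)
  Token 7: 'quick' -> NEW (unique so far: 7)
  Token 8: 'drinks' -> duplicate (unique so far: 7)
  Token 9: 'drinks' -> duplicate (unique so far: 7)
Unique types: ('city', 'drinks', 'fish', 'man', 'quick', 'river', 'when')
Vocabulary size: 7

7


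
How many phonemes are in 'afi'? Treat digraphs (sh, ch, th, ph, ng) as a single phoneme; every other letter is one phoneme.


Parsing 'afi' greedily, digraphs first:
  'a' -> vowel phoneme (phonemes so far: 1)
  'f' -> consonant phoneme (phonemes so far: 2)
  'i' -> vowel phoneme (phonemes so far: 3)
Total phonemes: 3

3


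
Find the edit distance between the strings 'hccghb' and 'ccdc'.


Building DP table for s1='hccghb' (len 6) and s2='ccdc' (len 4):
       c  c  d  c
    0  1  2  3  4
  h 1  1  2  3  4
  c 2  1  1  2  3
  c 3  2  1  2  2
  g 4  3  2  2  3
  h 5  4  3  3  3
  b 6  5  4  4  4
Edit distance = dp[6][4] = 4

4


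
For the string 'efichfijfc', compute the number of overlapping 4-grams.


String 'efichfijfc' has length L = 10.
Number of overlapping n-grams = L - n + 1
Substituting: 10 - 4 + 1 = 7

7


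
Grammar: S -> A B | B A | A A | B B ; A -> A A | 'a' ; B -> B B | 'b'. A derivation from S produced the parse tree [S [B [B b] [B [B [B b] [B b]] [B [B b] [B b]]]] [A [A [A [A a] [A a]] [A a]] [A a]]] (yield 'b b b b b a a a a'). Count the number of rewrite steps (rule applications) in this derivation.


Every bracketed nonterminal node [X ...] in the tree is produced by exactly one rule application.
Reading the tree off as a leftmost derivation:
  Step 1: S  =>  B A   (applied S -> B A)
  Step 2: B A  =>  B B A   (applied B -> B B)
  Step 3: B B A  =>  b B A   (applied B -> b)
  Step 4: b B A  =>  b B B A   (applied B -> B B)
  Step 5: b B B A  =>  b B B B A   (applied B -> B B)
  Step 6: b B B B A  =>  b b B B A   (applied B -> b)
  Step 7: b b B B A  =>  b b b B A   (applied B -> b)
  Step 8: b b b B A  =>  b b b B B A   (applied B -> B B)
  Step 9: b b b B B A  =>  b b b b B A   (applied B -> b)
  Step 10: b b b b B A  =>  b b b b b A   (applied B -> b)
  Step 11: b b b b b A  =>  b b b b b A A   (applied A -> A A)
  Step 12: b b b b b A A  =>  b b b b b A A A   (applied A -> A A)
  Step 13: b b b b b A A A  =>  b b b b b A A A A   (applied A -> A A)
  Step 14: b b b b b A A A A  =>  b b b b b a A A A   (applied A -> a)
  Step 15: b b b b b a A A A  =>  b b b b b a a A A   (applied A -> a)
  Step 16: b b b b b a a A A  =>  b b b b b a a a A   (applied A -> a)
  Step 17: b b b b b a a a A  =>  b b b b b a a a a   (applied A -> a)
Final yield: b b b b b a a a a
Total rewrite steps: 17

17


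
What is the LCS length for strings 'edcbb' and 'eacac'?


DP table for LCS of 'edcbb' and 'eacac':
       e  a  c  a  c
    0  0  0  0  0  0
  e 0  1  1  1  1  1
  d 0  1  1  1  1  1
  c 0  1  1  2  2  2
  b 0  1  1  2  2  2
  b 0  1  1  2  2  2
LCS: 'ec'
LCS length = 2

2


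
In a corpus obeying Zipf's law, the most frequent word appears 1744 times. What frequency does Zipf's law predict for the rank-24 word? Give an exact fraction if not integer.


Zipf's law: freq(rank) = f1 / rank
f1 = 1744, rank = 24
freq = 1744 / 24
GCD(1744, 24) = 8
Simplified: 218/3

218/3


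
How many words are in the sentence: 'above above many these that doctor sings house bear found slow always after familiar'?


Counting words by splitting on spaces:
  Word 1: 'above'
  Word 2: 'above'
  Word 3: 'many'
  Word 4: 'these'
  Word 5: 'that'
  Word 6: 'doctor'
  Word 7: 'sings'
  Word 8: 'house'
  Word 9: 'bear'
  Word 10: 'found'
  Word 11: 'slow'
  Word 12: 'always'
  Word 13: 'after'
  Word 14: 'familiar'
Total words: 14

14


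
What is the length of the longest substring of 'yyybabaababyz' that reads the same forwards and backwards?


Scanning 'yyybabaababyz' for palindromic substrings.
Substring at positions 2-11: 'ybabaababy'.
Check: reverse('ybabaababy') = 'ybabaababy' -> palindrome confirmed.
Neighbouring characters ('y' / 'z') break symmetry, so it cannot extend further.
No longer palindromic substring exists; longest length = 10

10


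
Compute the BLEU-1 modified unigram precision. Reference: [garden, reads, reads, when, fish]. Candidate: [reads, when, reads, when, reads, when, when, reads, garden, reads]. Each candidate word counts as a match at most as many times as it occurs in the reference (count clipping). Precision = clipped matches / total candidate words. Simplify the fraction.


Reference word counts: {'fish': 1, 'garden': 1, 'reads': 2, 'when': 1}
Checking each candidate word (with clipping):
  'reads' -> in reference (ref count 2, used 1/2) -> match (matches: 1)
  'when' -> in reference (ref count 1, used 1/1) -> match (matches: 2)
  'reads' -> in reference (ref count 2, used 2/2) -> match (matches: 3)
  'when' -> ref count 1 already used up (1/1) -> clipped, no match (matches: 3)
  'reads' -> ref count 2 already used up (2/2) -> clipped, no match (matches: 3)
  'when' -> ref count 1 already used up (1/1) -> clipped, no match (matches: 3)
  'when' -> ref count 1 already used up (1/1) -> clipped, no match (matches: 3)
  'reads' -> ref count 2 already used up (2/2) -> clipped, no match (matches: 3)
  'garden' -> in reference (ref count 1, used 1/1) -> match (matches: 4)
  'reads' -> ref count 2 already used up (2/2) -> clipped, no match (matches: 4)
Clipped matches: 4, Candidate length: 10
Precision = 4/10 = 2/5

2/5


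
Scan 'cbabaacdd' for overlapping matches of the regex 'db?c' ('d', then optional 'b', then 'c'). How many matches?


Pattern: db?c means 'd', then optional 'b', then 'c'.
Scanning 'cbabaacdd' position-by-position:
  Pos 0: window 'cba' -> no
  Pos 1: window 'bab' -> no
  Pos 2: window 'aba' -> no
  Pos 3: window 'baa' -> no
  Pos 4: window 'aac' -> no
  Pos 5: window 'acd' -> no
  Pos 6: window 'cdd' -> no
  Pos 7: window 'dd' -> no
  Pos 8: window 'd' -> no
Total matches: 0

0


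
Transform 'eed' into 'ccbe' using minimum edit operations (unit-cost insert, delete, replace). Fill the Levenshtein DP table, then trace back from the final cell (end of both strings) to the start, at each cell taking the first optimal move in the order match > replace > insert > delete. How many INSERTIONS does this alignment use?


Edit distance = 4. Backtracking from cell (3, 4) with preference match > replace > insert > delete,
then listing the resulting alignment 'eed' -> 'ccbe' left to right:
  Step 1: insert 'c' [insertion #1]
  Step 2: replace e->c
  Step 3: replace e->b
  Step 4: replace d->e
Total insertions: 1

1


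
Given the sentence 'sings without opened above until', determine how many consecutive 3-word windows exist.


Word trigrams from [5] words:
  Trigram 1: (sings without opened)
  Trigram 2: (without opened above)
  Trigram 3: (opened above until)
Total word trigrams: 5 - 2 = 3

3


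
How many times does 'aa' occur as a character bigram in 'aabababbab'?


Scanning 'aabababbab' for bigram 'aa':
  Position 0: 'aa' -> MATCH
  Position 1: 'ab' -> no
  Position 2: 'ba' -> no
  Position 3: 'ab' -> no
  Position 4: 'ba' -> no
  Position 5: 'ab' -> no
  Position 6: 'bb' -> no
  Position 7: 'ba' -> no
  Position 8: 'ab' -> no
Total matches: 1

1


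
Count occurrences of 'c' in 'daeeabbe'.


Scanning 'daeeabbe' for 'c':
  No matches found.
Total occurrences of 'c': 0

0


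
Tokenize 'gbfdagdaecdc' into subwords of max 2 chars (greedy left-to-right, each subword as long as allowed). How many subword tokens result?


'gbfdagdaecdc' has 12 characters.
Chunking with max size 2:
  Chunk 1: 'gb' (positions 0-1)
  Chunk 2: 'fd' (positions 2-3)
  Chunk 3: 'ag' (positions 4-5)
  Chunk 4: 'da' (positions 6-7)
  Chunk 5: 'ec' (positions 8-9)
  Chunk 6: 'dc' (positions 10-11)
Total chunks: ceil(12 / 2) = 6

6


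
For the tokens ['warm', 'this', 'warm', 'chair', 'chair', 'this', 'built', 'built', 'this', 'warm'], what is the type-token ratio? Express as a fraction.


Tokens: 10
Unique types: ('built', 'chair', 'this', 'warm') = 4
TTR = 4/10
Simplify: divide both by 2 -> 2/5
TTR = 2/5

2/5


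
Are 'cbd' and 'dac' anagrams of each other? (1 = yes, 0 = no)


Sort characters of 'cbd': 'bcd'
Sort characters of 'dac': 'acd'
Sorted forms differ -> they are NOT anagrams
Result: 0

0


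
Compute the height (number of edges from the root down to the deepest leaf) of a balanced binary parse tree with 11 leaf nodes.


In a balanced binary tree with n leaves the deepest leaf is ceil(log2(n)) edges below the root.
log2(11) = 3.4594
ceil(3.4594) = 4
height (edges) = 4

4


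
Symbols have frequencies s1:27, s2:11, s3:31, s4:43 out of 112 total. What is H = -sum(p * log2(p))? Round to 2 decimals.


Computing entropy H = -sum(p_i * log2(p_i)):
  s1: p = 27/112 = 0.2411, -p*log2(p) = 0.4948
  s2: p = 11/112 = 0.0982, -p*log2(p) = 0.3288
  s3: p = 31/112 = 0.2768, -p*log2(p) = 0.5129
  s4: p = 43/112 = 0.3839, -p*log2(p) = 0.5302
H = sum of terms = 1.8667
Rounded to 2 decimals: 1.87

1.87


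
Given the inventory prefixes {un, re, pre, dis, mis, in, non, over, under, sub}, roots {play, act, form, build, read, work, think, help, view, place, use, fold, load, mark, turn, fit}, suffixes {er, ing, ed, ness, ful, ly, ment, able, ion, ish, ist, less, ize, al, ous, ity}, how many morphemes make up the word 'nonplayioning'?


Segmenting 'nonplayioning' against the inventory:
  'non' -> prefix (morpheme 1)
  'play' -> root (morpheme 2)
  'ion' -> suffix (morpheme 3)
  'ing' -> suffix (morpheme 4)
Total morphemes: 4

4


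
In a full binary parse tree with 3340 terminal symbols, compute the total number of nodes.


Leaf nodes (terminals): 3340
Internal nodes = n - 1 = 3340 - 1 = 3339
Total = leaves + internal = 3340 + 3339 = 6679

6679


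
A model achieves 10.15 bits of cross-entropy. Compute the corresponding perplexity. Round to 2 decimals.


Perplexity formula: PP = 2^H
H = 10.15
PP = 2^10.15
Decompose: 2^10.15 = 2^10 * 2^0.15
2^10 = 1024, 2^0.15 ~ 1.1095695
PP ~ 1024 * 1.1095695 = 1136.1991680
Rounded to 2 decimals: 1136.20

1136.20


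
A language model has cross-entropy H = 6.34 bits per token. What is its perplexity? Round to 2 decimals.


Perplexity formula: PP = 2^H
H = 6.34
PP = 2^6.34
Decompose: 2^6.34 = 2^6 * 2^0.34
2^6 = 64, 2^0.34 ~ 1.2657566
PP ~ 64 * 1.2657566 = 81.0084224
Rounded to 2 decimals: 81.01

81.01


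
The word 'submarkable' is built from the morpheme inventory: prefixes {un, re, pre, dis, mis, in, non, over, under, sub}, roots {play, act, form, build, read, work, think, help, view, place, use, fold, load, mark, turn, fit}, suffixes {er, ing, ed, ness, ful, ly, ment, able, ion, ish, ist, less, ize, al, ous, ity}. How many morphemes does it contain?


Segmenting 'submarkable' against the inventory:
  'sub' -> prefix (morpheme 1)
  'mark' -> root (morpheme 2)
  'able' -> suffix (morpheme 3)
Total morphemes: 3

3


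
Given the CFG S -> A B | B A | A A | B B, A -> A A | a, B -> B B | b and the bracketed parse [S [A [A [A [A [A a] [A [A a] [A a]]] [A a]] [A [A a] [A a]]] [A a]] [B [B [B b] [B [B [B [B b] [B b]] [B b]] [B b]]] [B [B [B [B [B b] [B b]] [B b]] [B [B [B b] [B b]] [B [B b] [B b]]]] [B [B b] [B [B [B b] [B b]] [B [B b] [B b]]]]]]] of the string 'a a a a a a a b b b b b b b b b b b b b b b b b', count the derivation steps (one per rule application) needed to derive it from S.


Every bracketed nonterminal node [X ...] in the tree is produced by exactly one rule application.
Reading the tree off as a leftmost derivation:
  Step 1: S  =>  A B   (applied S -> A B)
  Step 2: A B  =>  A A B   (applied A -> A A)
  Step 3: A A B  =>  A A A B   (applied A -> A A)
  Step 4: A A A B  =>  A A A A B   (applied A -> A A)
  Step 5: A A A A B  =>  A A A A A B   (applied A -> A A)
  Step 6: A A A A A B  =>  a A A A A B   (applied A -> a)
  Step 7: a A A A A B  =>  a A A A A A B   (applied A -> A A)
  Step 8: a A A A A A B  =>  a a A A A A B   (applied A -> a)
  Step 9: a a A A A A B  =>  a a a A A A B   (applied A -> a)
  Step 10: a a a A A A B  =>  a a a a A A B   (applied A -> a)
  Step 11: a a a a A A B  =>  a a a a A A A B   (applied A -> A A)
  Step 12: a a a a A A A B  =>  a a a a a A A B   (applied A -> a)
  Step 13: a a a a a A A B  =>  a a a a a a A B   (applied A -> a)
  Step 14: a a a a a a A B  =>  a a a a a a a B   (applied A -> a)
  Step 15: a a a a a a a B  =>  a a a a a a a B B   (applied B -> B B)
  Step 16: a a a a a a a B B  =>  a a a a a a a B B B   (applied B -> B B)
  Step 17: a a a a a a a B B B  =>  a a a a a a a b B B   (applied B -> b)
  Step 18: a a a a a a a b B B  =>  a a a a a a a b B B B   (applied B -> B B)
  Step 19: a a a a a a a b B B B  =>  a a a a a a a b B B B B   (applied B -> B B)
  Step 20: a a a a a a a b B B B B  =>  a a a a a a a b B B B B B   (applied B -> B B)
  Step 21: a a a a a a a b B B B B B  =>  a a a a a a a b b B B B B   (applied B -> b)
  Step 22: a a a a a a a b b B B B B  =>  a a a a a a a b b b B B B   (applied B -> b)
  Step 23: a a a a a a a b b b B B B  =>  a a a a a a a b b b b B B   (applied B -> b)
  Step 24: a a a a a a a b b b b B B  =>  a a a a a a a b b b b b B   (applied B -> b)
  Step 25: a a a a a a a b b b b b B  =>  a a a a a a a b b b b b B B   (applied B -> B B)
  Step 26: a a a a a a a b b b b b B B  =>  a a a a a a a b b b b b B B B   (applied B -> B B)
  Step 27: a a a a a a a b b b b b B B B  =>  a a a a a a a b b b b b B B B B   (applied B -> B B)
  Step 28: a a a a a a a b b b b b B B B B  =>  a a a a a a a b b b b b B B B B B   (applied B -> B B)
  Step 29: a a a a a a a b b b b b B B B B B  =>  a a a a a a a b b b b b b B B B B   (applied B -> b)
  Step 30: a a a a a a a b b b b b b B B B B  =>  a a a a a a a b b b b b b b B B B   (applied B -> b)
  Step 31: a a a a a a a b b b b b b b B B B  =>  a a a a a a a b b b b b b b b B B   (applied B -> b)
  Step 32: a a a a a a a b b b b b b b b B B  =>  a a a a a a a b b b b b b b b B B B   (applied B -> B B)
  Step 33: a a a a a a a b b b b b b b b B B B  =>  a a a a a a a b b b b b b b b B B B B   (applied B -> B B)
  Step 34: a a a a a a a b b b b b b b b B B B B  =>  a a a a a a a b b b b b b b b b B B B   (applied B -> b)
  Step 35: a a a a a a a b b b b b b b b b B B B  =>  a a a a a a a b b b b b b b b b b B B   (applied B -> b)
  Step 36: a a a a a a a b b b b b b b b b b B B  =>  a a a a a a a b b b b b b b b b b B B B   (applied B -> B B)
  Step 37: a a a a a a a b b b b b b b b b b B B B  =>  a a a a a a a b b b b b b b b b b b B B   (applied B -> b)
  Step 38: a a a a a a a b b b b b b b b b b b B B  =>  a a a a a a a b b b b b b b b b b b b B   (applied B -> b)
  Step 39: a a a a a a a b b b b b b b b b b b b B  =>  a a a a a a a b b b b b b b b b b b b B B   (applied B -> B B)
  Step 40: a a a a a a a b b b b b b b b b b b b B B  =>  a a a a a a a b b b b b b b b b b b b b B   (applied B -> b)
  Step 41: a a a a a a a b b b b b b b b b b b b b B  =>  a a a a a a a b b b b b b b b b b b b b B B   (applied B -> B B)
  Step 42: a a a a a a a b b b b b b b b b b b b b B B  =>  a a a a a a a b b b b b b b b b b b b b B B B   (applied B -> B B)
  Step 43: a a a a a a a b b b b b b b b b b b b b B B B  =>  a a a a a a a b b b b b b b b b b b b b b B B   (applied B -> b)
  Step 44: a a a a a a a b b b b b b b b b b b b b b B B  =>  a a a a a a a b b b b b b b b b b b b b b b B   (applied B -> b)
  Step 45: a a a a a a a b b b b b b b b b b b b b b b B  =>  a a a a a a a b b b b b b b b b b b b b b b B B   (applied B -> B B)
  Step 46: a a a a a a a b b b b b b b b b b b b b b b B B  =>  a a a a a a a b b b b b b b b b b b b b b b b B   (applied B -> b)
  Step 47: a a a a a a a b b b b b b b b b b b b b b b b B  =>  a a a a a a a b b b b b b b b b b b b b b b b b   (applied B -> b)
Final yield: a a a a a a a b b b b b b b b b b b b b b b b b
Total rewrite steps: 47

47


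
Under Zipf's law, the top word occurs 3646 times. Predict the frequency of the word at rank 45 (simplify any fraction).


Zipf's law: freq(rank) = f1 / rank
f1 = 3646, rank = 45
freq = 3646 / 45
GCD(3646, 45) = 1
Simplified: 3646/45

3646/45


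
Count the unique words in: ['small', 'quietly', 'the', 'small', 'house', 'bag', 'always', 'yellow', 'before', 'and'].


Listing all tokens and tracking unique types:
  Token 1: 'small' -> NEW (unique so far: 1)
  Token 2: 'quietly' -> NEW (unique so far: 2)
  Token 3: 'the' -> NEW (unique so far: 3)
  Token 4: 'small' -> duplicate (unique so far: 3)
  Token 5: 'house' -> NEW (unique so far: 4)
  Token 6: 'bag' -> NEW (unique so far: 5)
  Token 7: 'always' -> NEW (unique so far: 6)
  Token 8: 'yellow' -> NEW (unique so far: 7)
  Token 9: 'before' -> NEW (unique so far: 8)
  Token 10: 'and' -> NEW (unique so far: 9)
Unique types: ('always', 'and', 'bag', 'before', 'house', 'quietly', 'small', 'the', 'yellow')
Vocabulary size: 9

9


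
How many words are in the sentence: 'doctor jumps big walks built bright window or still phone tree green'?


Counting words by splitting on spaces:
  Word 1: 'doctor'
  Word 2: 'jumps'
  Word 3: 'big'
  Word 4: 'walks'
  Word 5: 'built'
  Word 6: 'bright'
  Word 7: 'window'
  Word 8: 'or'
  Word 9: 'still'
  Word 10: 'phone'
  Word 11: 'tree'
  Word 12: 'green'
Total words: 12

12
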